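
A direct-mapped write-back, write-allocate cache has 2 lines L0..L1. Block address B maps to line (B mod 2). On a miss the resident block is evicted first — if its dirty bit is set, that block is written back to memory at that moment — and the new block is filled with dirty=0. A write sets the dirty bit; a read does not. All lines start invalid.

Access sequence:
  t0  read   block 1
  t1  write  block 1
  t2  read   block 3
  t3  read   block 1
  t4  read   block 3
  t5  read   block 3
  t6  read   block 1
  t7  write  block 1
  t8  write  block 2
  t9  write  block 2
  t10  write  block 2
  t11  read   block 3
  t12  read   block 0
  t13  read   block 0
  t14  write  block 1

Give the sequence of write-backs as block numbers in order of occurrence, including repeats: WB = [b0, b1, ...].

0: R B1 -> L1 miss  d=-]
1: W B1 -> L1 hit  d=D]
2: R B3 -> L1 miss wb->B1  d=-]
3: R B1 -> L1 miss  d=-]
4: R B3 -> L1 miss  d=-]
5: R B3 -> L1 hit  d=-]
6: R B1 -> L1 miss  d=-]
7: W B1 -> L1 hit  d=D]
8: W B2 -> L0 miss  d=D]
9: W B2 -> L0 hit  d=D]
10: W B2 -> L0 hit  d=D]
11: R B3 -> L1 miss wb->B1  d=-]
12: R B0 -> L0 miss wb->B2  d=-]
13: R B0 -> L0 hit  d=-]
14: W B1 -> L1 miss  d=D]

WB = [1, 1, 2]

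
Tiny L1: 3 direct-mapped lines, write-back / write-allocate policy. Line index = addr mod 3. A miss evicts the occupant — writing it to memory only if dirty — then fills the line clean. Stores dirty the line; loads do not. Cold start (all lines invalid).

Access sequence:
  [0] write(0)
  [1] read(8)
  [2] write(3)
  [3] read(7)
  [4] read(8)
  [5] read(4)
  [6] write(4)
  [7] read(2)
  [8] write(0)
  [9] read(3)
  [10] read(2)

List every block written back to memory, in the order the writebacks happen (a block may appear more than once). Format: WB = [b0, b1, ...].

WB = [0, 3, 0]

0: W B0 → L0 miss [D]
1: R B8 → L2 miss [-]
2: W B3 → L0 miss wb→B0 [D]
3: R B7 → L1 miss [-]
4: R B8 → L2 hit [-]
5: R B4 → L1 miss [-]
6: W B4 → L1 hit [D]
7: R B2 → L2 miss [-]
8: W B0 → L0 miss wb→B3 [D]
9: R B3 → L0 miss wb→B0 [-]
10: R B2 → L2 hit [-]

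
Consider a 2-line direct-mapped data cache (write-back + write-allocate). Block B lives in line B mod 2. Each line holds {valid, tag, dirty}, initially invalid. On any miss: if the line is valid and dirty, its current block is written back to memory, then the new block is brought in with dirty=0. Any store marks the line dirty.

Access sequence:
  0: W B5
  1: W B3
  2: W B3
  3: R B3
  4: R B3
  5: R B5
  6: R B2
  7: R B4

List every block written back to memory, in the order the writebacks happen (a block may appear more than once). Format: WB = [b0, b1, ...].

WB = [5, 3]

  0 | W B5 → L1 miss [D]
  1 | W B3 → L1 miss wb→B5 [D]
  2 | W B3 → L1 hit [D]
  3 | R B3 → L1 hit [D]
  4 | R B3 → L1 hit [D]
  5 | R B5 → L1 miss wb→B3 [-]
  6 | R B2 → L0 miss [-]
  7 | R B4 → L0 miss [-]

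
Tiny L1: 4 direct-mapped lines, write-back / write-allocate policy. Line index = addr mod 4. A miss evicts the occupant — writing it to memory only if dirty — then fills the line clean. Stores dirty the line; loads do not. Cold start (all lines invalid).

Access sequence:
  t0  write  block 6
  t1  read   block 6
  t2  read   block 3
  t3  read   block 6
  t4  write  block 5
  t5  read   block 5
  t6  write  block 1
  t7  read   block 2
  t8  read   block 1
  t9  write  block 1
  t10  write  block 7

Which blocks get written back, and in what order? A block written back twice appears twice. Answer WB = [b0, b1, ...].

WB = [5, 6]

0: W B6 -> L2 miss  d=D]
1: R B6 -> L2 hit  d=D]
2: R B3 -> L3 miss  d=-]
3: R B6 -> L2 hit  d=D]
4: W B5 -> L1 miss  d=D]
5: R B5 -> L1 hit  d=D]
6: W B1 -> L1 miss wb->B5  d=D]
7: R B2 -> L2 miss wb->B6  d=-]
8: R B1 -> L1 hit  d=D]
9: W B1 -> L1 hit  d=D]
10: W B7 -> L3 miss  d=D]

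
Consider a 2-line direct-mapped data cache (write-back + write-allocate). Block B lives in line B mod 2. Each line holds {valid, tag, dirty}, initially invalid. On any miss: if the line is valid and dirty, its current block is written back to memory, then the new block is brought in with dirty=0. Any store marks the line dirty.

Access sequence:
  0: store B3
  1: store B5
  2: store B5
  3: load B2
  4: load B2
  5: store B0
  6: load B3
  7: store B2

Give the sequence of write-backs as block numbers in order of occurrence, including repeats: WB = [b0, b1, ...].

WB = [3, 5, 0]

  0 | W B3 → L1 miss [D]
  1 | W B5 → L1 miss wb→B3 [D]
  2 | W B5 → L1 hit [D]
  3 | R B2 → L0 miss [-]
  4 | R B2 → L0 hit [-]
  5 | W B0 → L0 miss [D]
  6 | R B3 → L1 miss wb→B5 [-]
  7 | W B2 → L0 miss wb→B0 [D]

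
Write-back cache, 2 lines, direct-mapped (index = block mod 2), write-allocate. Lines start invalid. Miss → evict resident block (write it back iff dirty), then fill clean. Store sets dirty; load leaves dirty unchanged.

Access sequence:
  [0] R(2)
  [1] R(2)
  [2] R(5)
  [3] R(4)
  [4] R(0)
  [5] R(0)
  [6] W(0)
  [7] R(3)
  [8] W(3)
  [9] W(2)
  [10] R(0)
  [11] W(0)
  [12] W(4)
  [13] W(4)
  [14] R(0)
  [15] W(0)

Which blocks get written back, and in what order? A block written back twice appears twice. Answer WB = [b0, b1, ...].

0: R B2 -> L0 miss  d=-]
1: R B2 -> L0 hit  d=-]
2: R B5 -> L1 miss  d=-]
3: R B4 -> L0 miss  d=-]
4: R B0 -> L0 miss  d=-]
5: R B0 -> L0 hit  d=-]
6: W B0 -> L0 hit  d=D]
7: R B3 -> L1 miss  d=-]
8: W B3 -> L1 hit  d=D]
9: W B2 -> L0 miss wb->B0  d=D]
10: R B0 -> L0 miss wb->B2  d=-]
11: W B0 -> L0 hit  d=D]
12: W B4 -> L0 miss wb->B0  d=D]
13: W B4 -> L0 hit  d=D]
14: R B0 -> L0 miss wb->B4  d=-]
15: W B0 -> L0 hit  d=D]

WB = [0, 2, 0, 4]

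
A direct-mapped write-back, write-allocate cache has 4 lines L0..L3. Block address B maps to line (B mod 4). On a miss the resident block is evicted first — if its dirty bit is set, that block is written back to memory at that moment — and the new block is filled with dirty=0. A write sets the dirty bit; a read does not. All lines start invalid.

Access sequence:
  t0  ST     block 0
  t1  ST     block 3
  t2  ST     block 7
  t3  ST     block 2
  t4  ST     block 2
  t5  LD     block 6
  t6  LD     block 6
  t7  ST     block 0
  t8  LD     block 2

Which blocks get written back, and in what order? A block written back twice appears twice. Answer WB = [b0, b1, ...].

WB = [3, 2]

  0 | W B0 → L0 miss [D]
  1 | W B3 → L3 miss [D]
  2 | W B7 → L3 miss wb→B3 [D]
  3 | W B2 → L2 miss [D]
  4 | W B2 → L2 hit [D]
  5 | R B6 → L2 miss wb→B2 [-]
  6 | R B6 → L2 hit [-]
  7 | W B0 → L0 hit [D]
  8 | R B2 → L2 miss [-]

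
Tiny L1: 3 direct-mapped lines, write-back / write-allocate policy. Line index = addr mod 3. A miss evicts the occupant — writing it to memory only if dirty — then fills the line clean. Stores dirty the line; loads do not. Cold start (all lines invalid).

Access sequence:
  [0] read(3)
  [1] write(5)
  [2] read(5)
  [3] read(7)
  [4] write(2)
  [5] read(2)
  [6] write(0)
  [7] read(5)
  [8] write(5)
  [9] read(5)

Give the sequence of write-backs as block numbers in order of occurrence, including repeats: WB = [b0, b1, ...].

0: R B3 -> L0 miss  d=-]
1: W B5 -> L2 miss  d=D]
2: R B5 -> L2 hit  d=D]
3: R B7 -> L1 miss  d=-]
4: W B2 -> L2 miss wb->B5  d=D]
5: R B2 -> L2 hit  d=D]
6: W B0 -> L0 miss  d=D]
7: R B5 -> L2 miss wb->B2  d=-]
8: W B5 -> L2 hit  d=D]
9: R B5 -> L2 hit  d=D]

WB = [5, 2]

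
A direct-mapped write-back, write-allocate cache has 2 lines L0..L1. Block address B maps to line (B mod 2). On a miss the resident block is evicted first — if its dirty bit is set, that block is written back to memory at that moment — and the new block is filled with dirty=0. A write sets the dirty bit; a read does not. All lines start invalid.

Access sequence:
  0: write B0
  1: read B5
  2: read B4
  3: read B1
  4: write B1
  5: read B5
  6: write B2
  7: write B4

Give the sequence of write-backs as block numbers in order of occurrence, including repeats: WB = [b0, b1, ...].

0: W B0 → L0 miss [D]
1: R B5 → L1 miss [-]
2: R B4 → L0 miss wb→B0 [-]
3: R B1 → L1 miss [-]
4: W B1 → L1 hit [D]
5: R B5 → L1 miss wb→B1 [-]
6: W B2 → L0 miss [D]
7: W B4 → L0 miss wb→B2 [D]

WB = [0, 1, 2]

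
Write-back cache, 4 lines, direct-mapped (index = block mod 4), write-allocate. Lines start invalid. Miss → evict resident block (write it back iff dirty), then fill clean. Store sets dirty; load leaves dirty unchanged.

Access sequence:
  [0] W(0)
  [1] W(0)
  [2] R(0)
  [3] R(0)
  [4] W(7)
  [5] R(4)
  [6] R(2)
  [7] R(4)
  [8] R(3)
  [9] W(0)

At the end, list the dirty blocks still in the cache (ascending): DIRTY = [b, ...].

  0 | W B0 → L0 miss [D]
  1 | W B0 → L0 hit [D]
  2 | R B0 → L0 hit [D]
  3 | R B0 → L0 hit [D]
  4 | W B7 → L3 miss [D]
  5 | R B4 → L0 miss wb→B0 [-]
  6 | R B2 → L2 miss [-]
  7 | R B4 → L0 hit [-]
  8 | R B3 → L3 miss wb→B7 [-]
  9 | W B0 → L0 miss [D]

DIRTY = [0]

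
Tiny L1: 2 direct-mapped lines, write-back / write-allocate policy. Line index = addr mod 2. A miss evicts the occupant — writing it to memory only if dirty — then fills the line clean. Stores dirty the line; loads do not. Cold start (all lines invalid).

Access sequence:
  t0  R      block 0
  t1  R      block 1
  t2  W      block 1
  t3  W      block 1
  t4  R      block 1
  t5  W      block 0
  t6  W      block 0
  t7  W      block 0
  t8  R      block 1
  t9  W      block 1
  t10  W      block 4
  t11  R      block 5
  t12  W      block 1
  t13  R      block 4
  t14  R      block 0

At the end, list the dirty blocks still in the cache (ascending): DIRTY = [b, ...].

DIRTY = [1]

0: R B0 → L0 miss [-]
1: R B1 → L1 miss [-]
2: W B1 → L1 hit [D]
3: W B1 → L1 hit [D]
4: R B1 → L1 hit [D]
5: W B0 → L0 hit [D]
6: W B0 → L0 hit [D]
7: W B0 → L0 hit [D]
8: R B1 → L1 hit [D]
9: W B1 → L1 hit [D]
10: W B4 → L0 miss wb→B0 [D]
11: R B5 → L1 miss wb→B1 [-]
12: W B1 → L1 miss [D]
13: R B4 → L0 hit [D]
14: R B0 → L0 miss wb→B4 [-]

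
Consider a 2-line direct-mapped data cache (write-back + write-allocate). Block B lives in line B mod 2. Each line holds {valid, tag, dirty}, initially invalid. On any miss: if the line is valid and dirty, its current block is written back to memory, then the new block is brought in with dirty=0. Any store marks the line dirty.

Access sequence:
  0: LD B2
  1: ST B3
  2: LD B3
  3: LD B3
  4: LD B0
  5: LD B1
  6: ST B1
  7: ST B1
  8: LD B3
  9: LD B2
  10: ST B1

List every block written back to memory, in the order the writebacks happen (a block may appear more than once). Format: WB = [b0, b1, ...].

  0 | R B2 → L0 miss [-]
  1 | W B3 → L1 miss [D]
  2 | R B3 → L1 hit [D]
  3 | R B3 → L1 hit [D]
  4 | R B0 → L0 miss [-]
  5 | R B1 → L1 miss wb→B3 [-]
  6 | W B1 → L1 hit [D]
  7 | W B1 → L1 hit [D]
  8 | R B3 → L1 miss wb→B1 [-]
  9 | R B2 → L0 miss [-]
  10 | W B1 → L1 miss [D]

WB = [3, 1]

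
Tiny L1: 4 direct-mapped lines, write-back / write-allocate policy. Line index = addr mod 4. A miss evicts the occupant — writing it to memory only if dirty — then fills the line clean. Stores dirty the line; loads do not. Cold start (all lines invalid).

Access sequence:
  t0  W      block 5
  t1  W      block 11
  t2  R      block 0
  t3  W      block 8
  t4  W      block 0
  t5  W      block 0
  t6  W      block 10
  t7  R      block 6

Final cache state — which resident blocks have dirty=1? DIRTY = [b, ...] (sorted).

DIRTY = [0, 5, 11]

  0 | W B5 → L1 miss [D]
  1 | W B11 → L3 miss [D]
  2 | R B0 → L0 miss [-]
  3 | W B8 → L0 miss [D]
  4 | W B0 → L0 miss wb→B8 [D]
  5 | W B0 → L0 hit [D]
  6 | W B10 → L2 miss [D]
  7 | R B6 → L2 miss wb→B10 [-]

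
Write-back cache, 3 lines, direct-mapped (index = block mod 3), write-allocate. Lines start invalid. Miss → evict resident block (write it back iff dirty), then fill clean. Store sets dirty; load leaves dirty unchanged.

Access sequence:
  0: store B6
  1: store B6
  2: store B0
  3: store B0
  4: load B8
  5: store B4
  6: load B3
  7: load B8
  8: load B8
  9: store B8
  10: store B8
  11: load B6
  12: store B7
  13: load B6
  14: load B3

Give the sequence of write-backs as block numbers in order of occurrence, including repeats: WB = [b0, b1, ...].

0: W B6 → L0 miss [D]
1: W B6 → L0 hit [D]
2: W B0 → L0 miss wb→B6 [D]
3: W B0 → L0 hit [D]
4: R B8 → L2 miss [-]
5: W B4 → L1 miss [D]
6: R B3 → L0 miss wb→B0 [-]
7: R B8 → L2 hit [-]
8: R B8 → L2 hit [-]
9: W B8 → L2 hit [D]
10: W B8 → L2 hit [D]
11: R B6 → L0 miss [-]
12: W B7 → L1 miss wb→B4 [D]
13: R B6 → L0 hit [-]
14: R B3 → L0 miss [-]

WB = [6, 0, 4]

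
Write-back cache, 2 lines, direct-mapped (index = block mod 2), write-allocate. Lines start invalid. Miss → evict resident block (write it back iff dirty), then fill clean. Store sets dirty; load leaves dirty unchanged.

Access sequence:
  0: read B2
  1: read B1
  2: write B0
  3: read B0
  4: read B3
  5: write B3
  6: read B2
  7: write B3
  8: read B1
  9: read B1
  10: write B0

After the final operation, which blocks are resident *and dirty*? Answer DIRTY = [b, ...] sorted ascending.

0: R B2 -> L0 miss  d=-]
1: R B1 -> L1 miss  d=-]
2: W B0 -> L0 miss  d=D]
3: R B0 -> L0 hit  d=D]
4: R B3 -> L1 miss  d=-]
5: W B3 -> L1 hit  d=D]
6: R B2 -> L0 miss wb->B0  d=-]
7: W B3 -> L1 hit  d=D]
8: R B1 -> L1 miss wb->B3  d=-]
9: R B1 -> L1 hit  d=-]
10: W B0 -> L0 miss  d=D]

DIRTY = [0]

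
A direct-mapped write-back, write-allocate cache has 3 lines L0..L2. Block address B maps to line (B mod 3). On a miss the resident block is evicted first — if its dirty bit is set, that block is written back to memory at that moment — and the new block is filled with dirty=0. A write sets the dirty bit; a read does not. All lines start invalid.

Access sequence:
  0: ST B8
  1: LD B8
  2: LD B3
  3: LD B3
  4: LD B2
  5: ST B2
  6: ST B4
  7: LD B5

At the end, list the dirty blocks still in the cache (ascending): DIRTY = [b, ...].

DIRTY = [4]

0: W B8 → L2 miss [D]
1: R B8 → L2 hit [D]
2: R B3 → L0 miss [-]
3: R B3 → L0 hit [-]
4: R B2 → L2 miss wb→B8 [-]
5: W B2 → L2 hit [D]
6: W B4 → L1 miss [D]
7: R B5 → L2 miss wb→B2 [-]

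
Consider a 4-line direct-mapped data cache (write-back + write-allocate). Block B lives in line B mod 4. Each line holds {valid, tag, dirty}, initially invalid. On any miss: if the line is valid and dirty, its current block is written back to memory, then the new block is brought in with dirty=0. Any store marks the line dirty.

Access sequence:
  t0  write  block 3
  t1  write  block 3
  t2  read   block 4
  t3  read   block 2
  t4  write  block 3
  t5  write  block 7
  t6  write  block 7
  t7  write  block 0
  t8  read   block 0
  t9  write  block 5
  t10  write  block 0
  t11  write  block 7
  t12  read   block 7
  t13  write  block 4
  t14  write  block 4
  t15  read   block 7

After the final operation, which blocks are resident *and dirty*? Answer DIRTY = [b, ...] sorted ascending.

0: W B3 → L3 miss [D]
1: W B3 → L3 hit [D]
2: R B4 → L0 miss [-]
3: R B2 → L2 miss [-]
4: W B3 → L3 hit [D]
5: W B7 → L3 miss wb→B3 [D]
6: W B7 → L3 hit [D]
7: W B0 → L0 miss [D]
8: R B0 → L0 hit [D]
9: W B5 → L1 miss [D]
10: W B0 → L0 hit [D]
11: W B7 → L3 hit [D]
12: R B7 → L3 hit [D]
13: W B4 → L0 miss wb→B0 [D]
14: W B4 → L0 hit [D]
15: R B7 → L3 hit [D]

DIRTY = [4, 5, 7]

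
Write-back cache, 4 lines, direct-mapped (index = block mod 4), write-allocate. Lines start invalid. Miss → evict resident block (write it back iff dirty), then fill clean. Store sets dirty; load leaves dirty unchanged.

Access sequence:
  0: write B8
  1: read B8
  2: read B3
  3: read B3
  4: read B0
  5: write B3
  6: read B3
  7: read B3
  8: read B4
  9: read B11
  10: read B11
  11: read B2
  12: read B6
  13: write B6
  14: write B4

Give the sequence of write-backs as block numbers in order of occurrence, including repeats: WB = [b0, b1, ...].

0: W B8 -> L0 miss  d=D]
1: R B8 -> L0 hit  d=D]
2: R B3 -> L3 miss  d=-]
3: R B3 -> L3 hit  d=-]
4: R B0 -> L0 miss wb->B8  d=-]
5: W B3 -> L3 hit  d=D]
6: R B3 -> L3 hit  d=D]
7: R B3 -> L3 hit  d=D]
8: R B4 -> L0 miss  d=-]
9: R B11 -> L3 miss wb->B3  d=-]
10: R B11 -> L3 hit  d=-]
11: R B2 -> L2 miss  d=-]
12: R B6 -> L2 miss  d=-]
13: W B6 -> L2 hit  d=D]
14: W B4 -> L0 hit  d=D]

WB = [8, 3]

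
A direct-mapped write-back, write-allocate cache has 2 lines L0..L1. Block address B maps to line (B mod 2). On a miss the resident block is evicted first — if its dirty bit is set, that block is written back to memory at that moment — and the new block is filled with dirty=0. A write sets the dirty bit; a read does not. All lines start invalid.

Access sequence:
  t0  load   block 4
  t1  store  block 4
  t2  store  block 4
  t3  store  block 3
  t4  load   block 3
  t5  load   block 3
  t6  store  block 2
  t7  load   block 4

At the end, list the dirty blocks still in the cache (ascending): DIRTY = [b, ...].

DIRTY = [3]

0: R B4 -> L0 miss  d=-]
1: W B4 -> L0 hit  d=D]
2: W B4 -> L0 hit  d=D]
3: W B3 -> L1 miss  d=D]
4: R B3 -> L1 hit  d=D]
5: R B3 -> L1 hit  d=D]
6: W B2 -> L0 miss wb->B4  d=D]
7: R B4 -> L0 miss wb->B2  d=-]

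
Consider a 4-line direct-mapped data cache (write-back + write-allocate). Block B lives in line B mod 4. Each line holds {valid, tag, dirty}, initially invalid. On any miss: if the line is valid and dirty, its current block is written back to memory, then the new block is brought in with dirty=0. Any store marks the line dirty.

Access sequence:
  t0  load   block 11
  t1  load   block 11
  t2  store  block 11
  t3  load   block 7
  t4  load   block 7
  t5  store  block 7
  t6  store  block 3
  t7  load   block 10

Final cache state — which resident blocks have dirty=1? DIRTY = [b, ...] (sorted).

0: R B11 → L3 miss [-]
1: R B11 → L3 hit [-]
2: W B11 → L3 hit [D]
3: R B7 → L3 miss wb→B11 [-]
4: R B7 → L3 hit [-]
5: W B7 → L3 hit [D]
6: W B3 → L3 miss wb→B7 [D]
7: R B10 → L2 miss [-]

DIRTY = [3]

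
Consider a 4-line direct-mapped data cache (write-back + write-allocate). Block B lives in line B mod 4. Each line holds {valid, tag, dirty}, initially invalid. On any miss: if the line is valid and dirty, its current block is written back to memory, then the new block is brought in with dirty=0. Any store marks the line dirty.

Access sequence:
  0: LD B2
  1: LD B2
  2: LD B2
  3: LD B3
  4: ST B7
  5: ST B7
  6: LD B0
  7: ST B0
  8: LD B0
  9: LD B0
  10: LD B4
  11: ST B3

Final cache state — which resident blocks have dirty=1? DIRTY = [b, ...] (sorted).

DIRTY = [3]

0: R B2 -> L2 miss  d=-]
1: R B2 -> L2 hit  d=-]
2: R B2 -> L2 hit  d=-]
3: R B3 -> L3 miss  d=-]
4: W B7 -> L3 miss  d=D]
5: W B7 -> L3 hit  d=D]
6: R B0 -> L0 miss  d=-]
7: W B0 -> L0 hit  d=D]
8: R B0 -> L0 hit  d=D]
9: R B0 -> L0 hit  d=D]
10: R B4 -> L0 miss wb->B0  d=-]
11: W B3 -> L3 miss wb->B7  d=D]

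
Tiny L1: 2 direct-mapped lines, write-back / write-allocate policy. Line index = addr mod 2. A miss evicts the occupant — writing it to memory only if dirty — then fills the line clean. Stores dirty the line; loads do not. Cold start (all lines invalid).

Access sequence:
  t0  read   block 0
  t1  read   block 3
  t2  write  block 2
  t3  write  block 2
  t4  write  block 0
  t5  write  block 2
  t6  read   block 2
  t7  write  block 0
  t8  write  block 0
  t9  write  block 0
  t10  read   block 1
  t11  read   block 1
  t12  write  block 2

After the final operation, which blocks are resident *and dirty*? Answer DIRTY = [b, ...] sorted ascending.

  0 | R B0 → L0 miss [-]
  1 | R B3 → L1 miss [-]
  2 | W B2 → L0 miss [D]
  3 | W B2 → L0 hit [D]
  4 | W B0 → L0 miss wb→B2 [D]
  5 | W B2 → L0 miss wb→B0 [D]
  6 | R B2 → L0 hit [D]
  7 | W B0 → L0 miss wb→B2 [D]
  8 | W B0 → L0 hit [D]
  9 | W B0 → L0 hit [D]
  10 | R B1 → L1 miss [-]
  11 | R B1 → L1 hit [-]
  12 | W B2 → L0 miss wb→B0 [D]

DIRTY = [2]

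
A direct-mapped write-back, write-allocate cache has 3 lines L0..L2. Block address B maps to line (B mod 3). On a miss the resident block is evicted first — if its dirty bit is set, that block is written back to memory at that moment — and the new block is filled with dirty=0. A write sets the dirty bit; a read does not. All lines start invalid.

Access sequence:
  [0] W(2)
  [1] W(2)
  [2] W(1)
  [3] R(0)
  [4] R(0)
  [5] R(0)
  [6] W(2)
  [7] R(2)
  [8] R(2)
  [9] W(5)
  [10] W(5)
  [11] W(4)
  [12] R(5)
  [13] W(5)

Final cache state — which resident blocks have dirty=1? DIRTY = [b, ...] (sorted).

DIRTY = [4, 5]

  0 | W B2 → L2 miss [D]
  1 | W B2 → L2 hit [D]
  2 | W B1 → L1 miss [D]
  3 | R B0 → L0 miss [-]
  4 | R B0 → L0 hit [-]
  5 | R B0 → L0 hit [-]
  6 | W B2 → L2 hit [D]
  7 | R B2 → L2 hit [D]
  8 | R B2 → L2 hit [D]
  9 | W B5 → L2 miss wb→B2 [D]
  10 | W B5 → L2 hit [D]
  11 | W B4 → L1 miss wb→B1 [D]
  12 | R B5 → L2 hit [D]
  13 | W B5 → L2 hit [D]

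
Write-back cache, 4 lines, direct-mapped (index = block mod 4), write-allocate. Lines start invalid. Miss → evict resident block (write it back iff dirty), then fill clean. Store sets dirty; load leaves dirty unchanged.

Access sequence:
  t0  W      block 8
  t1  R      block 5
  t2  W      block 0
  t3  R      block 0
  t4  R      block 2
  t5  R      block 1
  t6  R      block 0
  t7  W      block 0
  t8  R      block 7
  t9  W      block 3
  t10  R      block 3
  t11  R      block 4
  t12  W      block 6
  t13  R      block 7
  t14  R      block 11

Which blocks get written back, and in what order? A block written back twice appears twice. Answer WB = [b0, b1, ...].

0: W B8 -> L0 miss  d=D]
1: R B5 -> L1 miss  d=-]
2: W B0 -> L0 miss wb->B8  d=D]
3: R B0 -> L0 hit  d=D]
4: R B2 -> L2 miss  d=-]
5: R B1 -> L1 miss  d=-]
6: R B0 -> L0 hit  d=D]
7: W B0 -> L0 hit  d=D]
8: R B7 -> L3 miss  d=-]
9: W B3 -> L3 miss  d=D]
10: R B3 -> L3 hit  d=D]
11: R B4 -> L0 miss wb->B0  d=-]
12: W B6 -> L2 miss  d=D]
13: R B7 -> L3 miss wb->B3  d=-]
14: R B11 -> L3 miss  d=-]

WB = [8, 0, 3]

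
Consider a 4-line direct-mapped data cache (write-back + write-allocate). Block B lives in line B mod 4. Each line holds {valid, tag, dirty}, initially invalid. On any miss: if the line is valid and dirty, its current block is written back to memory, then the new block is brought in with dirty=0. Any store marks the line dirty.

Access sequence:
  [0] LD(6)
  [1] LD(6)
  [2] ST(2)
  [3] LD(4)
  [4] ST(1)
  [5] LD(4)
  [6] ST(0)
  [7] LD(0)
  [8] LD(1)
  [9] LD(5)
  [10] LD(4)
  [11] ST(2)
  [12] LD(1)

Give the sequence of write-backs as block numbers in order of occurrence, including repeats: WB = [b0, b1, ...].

0: R B6 → L2 miss [-]
1: R B6 → L2 hit [-]
2: W B2 → L2 miss [D]
3: R B4 → L0 miss [-]
4: W B1 → L1 miss [D]
5: R B4 → L0 hit [-]
6: W B0 → L0 miss [D]
7: R B0 → L0 hit [D]
8: R B1 → L1 hit [D]
9: R B5 → L1 miss wb→B1 [-]
10: R B4 → L0 miss wb→B0 [-]
11: W B2 → L2 hit [D]
12: R B1 → L1 miss [-]

WB = [1, 0]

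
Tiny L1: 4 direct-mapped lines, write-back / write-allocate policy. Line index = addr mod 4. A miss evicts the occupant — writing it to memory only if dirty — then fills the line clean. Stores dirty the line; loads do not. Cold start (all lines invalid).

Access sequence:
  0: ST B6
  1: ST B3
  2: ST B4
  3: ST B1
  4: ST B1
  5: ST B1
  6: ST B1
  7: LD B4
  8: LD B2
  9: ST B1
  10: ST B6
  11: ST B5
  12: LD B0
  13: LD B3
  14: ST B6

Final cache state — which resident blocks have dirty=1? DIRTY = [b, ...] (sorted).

0: W B6 -> L2 miss  d=D]
1: W B3 -> L3 miss  d=D]
2: W B4 -> L0 miss  d=D]
3: W B1 -> L1 miss  d=D]
4: W B1 -> L1 hit  d=D]
5: W B1 -> L1 hit  d=D]
6: W B1 -> L1 hit  d=D]
7: R B4 -> L0 hit  d=D]
8: R B2 -> L2 miss wb->B6  d=-]
9: W B1 -> L1 hit  d=D]
10: W B6 -> L2 miss  d=D]
11: W B5 -> L1 miss wb->B1  d=D]
12: R B0 -> L0 miss wb->B4  d=-]
13: R B3 -> L3 hit  d=D]
14: W B6 -> L2 hit  d=D]

DIRTY = [3, 5, 6]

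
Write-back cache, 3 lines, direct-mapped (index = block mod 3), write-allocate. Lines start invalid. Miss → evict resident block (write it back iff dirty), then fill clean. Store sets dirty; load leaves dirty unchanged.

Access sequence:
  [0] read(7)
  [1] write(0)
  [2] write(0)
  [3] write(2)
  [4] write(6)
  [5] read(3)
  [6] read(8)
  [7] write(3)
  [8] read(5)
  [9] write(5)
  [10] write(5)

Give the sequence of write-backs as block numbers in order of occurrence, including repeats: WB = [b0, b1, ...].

0: R B7 → L1 miss [-]
1: W B0 → L0 miss [D]
2: W B0 → L0 hit [D]
3: W B2 → L2 miss [D]
4: W B6 → L0 miss wb→B0 [D]
5: R B3 → L0 miss wb→B6 [-]
6: R B8 → L2 miss wb→B2 [-]
7: W B3 → L0 hit [D]
8: R B5 → L2 miss [-]
9: W B5 → L2 hit [D]
10: W B5 → L2 hit [D]

WB = [0, 6, 2]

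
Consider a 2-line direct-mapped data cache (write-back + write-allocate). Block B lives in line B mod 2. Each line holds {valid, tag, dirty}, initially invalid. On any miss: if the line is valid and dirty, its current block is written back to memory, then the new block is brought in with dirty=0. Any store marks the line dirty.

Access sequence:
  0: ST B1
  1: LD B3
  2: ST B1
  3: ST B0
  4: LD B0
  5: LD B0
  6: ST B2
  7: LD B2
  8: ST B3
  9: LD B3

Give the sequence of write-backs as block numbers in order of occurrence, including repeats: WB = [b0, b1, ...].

0: W B1 -> L1 miss  d=D]
1: R B3 -> L1 miss wb->B1  d=-]
2: W B1 -> L1 miss  d=D]
3: W B0 -> L0 miss  d=D]
4: R B0 -> L0 hit  d=D]
5: R B0 -> L0 hit  d=D]
6: W B2 -> L0 miss wb->B0  d=D]
7: R B2 -> L0 hit  d=D]
8: W B3 -> L1 miss wb->B1  d=D]
9: R B3 -> L1 hit  d=D]

WB = [1, 0, 1]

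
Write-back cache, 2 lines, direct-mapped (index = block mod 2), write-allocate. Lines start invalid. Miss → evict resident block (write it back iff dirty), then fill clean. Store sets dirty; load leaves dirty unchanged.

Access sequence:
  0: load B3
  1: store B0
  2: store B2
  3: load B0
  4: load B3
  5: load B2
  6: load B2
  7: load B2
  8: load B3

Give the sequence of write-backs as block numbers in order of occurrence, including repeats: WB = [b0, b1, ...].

WB = [0, 2]

0: R B3 → L1 miss [-]
1: W B0 → L0 miss [D]
2: W B2 → L0 miss wb→B0 [D]
3: R B0 → L0 miss wb→B2 [-]
4: R B3 → L1 hit [-]
5: R B2 → L0 miss [-]
6: R B2 → L0 hit [-]
7: R B2 → L0 hit [-]
8: R B3 → L1 hit [-]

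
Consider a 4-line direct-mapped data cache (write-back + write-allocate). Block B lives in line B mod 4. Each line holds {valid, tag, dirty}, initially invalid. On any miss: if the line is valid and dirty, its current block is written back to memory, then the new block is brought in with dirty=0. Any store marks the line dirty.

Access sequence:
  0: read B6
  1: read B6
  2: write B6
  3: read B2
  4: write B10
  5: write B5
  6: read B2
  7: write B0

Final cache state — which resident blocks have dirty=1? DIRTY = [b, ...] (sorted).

DIRTY = [0, 5]

0: R B6 → L2 miss [-]
1: R B6 → L2 hit [-]
2: W B6 → L2 hit [D]
3: R B2 → L2 miss wb→B6 [-]
4: W B10 → L2 miss [D]
5: W B5 → L1 miss [D]
6: R B2 → L2 miss wb→B10 [-]
7: W B0 → L0 miss [D]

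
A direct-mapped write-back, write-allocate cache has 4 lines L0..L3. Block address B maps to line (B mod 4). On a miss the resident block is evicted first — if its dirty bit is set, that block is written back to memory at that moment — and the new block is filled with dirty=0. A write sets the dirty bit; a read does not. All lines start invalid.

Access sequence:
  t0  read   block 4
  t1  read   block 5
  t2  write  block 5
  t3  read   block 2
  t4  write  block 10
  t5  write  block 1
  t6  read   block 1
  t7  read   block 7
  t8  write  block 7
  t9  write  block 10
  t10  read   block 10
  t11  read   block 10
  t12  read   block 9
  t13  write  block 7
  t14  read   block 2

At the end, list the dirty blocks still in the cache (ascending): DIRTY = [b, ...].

  0 | R B4 → L0 miss [-]
  1 | R B5 → L1 miss [-]
  2 | W B5 → L1 hit [D]
  3 | R B2 → L2 miss [-]
  4 | W B10 → L2 miss [D]
  5 | W B1 → L1 miss wb→B5 [D]
  6 | R B1 → L1 hit [D]
  7 | R B7 → L3 miss [-]
  8 | W B7 → L3 hit [D]
  9 | W B10 → L2 hit [D]
  10 | R B10 → L2 hit [D]
  11 | R B10 → L2 hit [D]
  12 | R B9 → L1 miss wb→B1 [-]
  13 | W B7 → L3 hit [D]
  14 | R B2 → L2 miss wb→B10 [-]

DIRTY = [7]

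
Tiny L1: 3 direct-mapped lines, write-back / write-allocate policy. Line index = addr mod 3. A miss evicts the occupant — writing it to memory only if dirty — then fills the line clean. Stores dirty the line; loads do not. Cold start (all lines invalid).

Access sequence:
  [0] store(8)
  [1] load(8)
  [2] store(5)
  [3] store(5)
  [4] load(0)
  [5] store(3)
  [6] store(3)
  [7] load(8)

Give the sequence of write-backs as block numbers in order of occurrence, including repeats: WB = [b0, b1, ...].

WB = [8, 5]

0: W B8 → L2 miss [D]
1: R B8 → L2 hit [D]
2: W B5 → L2 miss wb→B8 [D]
3: W B5 → L2 hit [D]
4: R B0 → L0 miss [-]
5: W B3 → L0 miss [D]
6: W B3 → L0 hit [D]
7: R B8 → L2 miss wb→B5 [-]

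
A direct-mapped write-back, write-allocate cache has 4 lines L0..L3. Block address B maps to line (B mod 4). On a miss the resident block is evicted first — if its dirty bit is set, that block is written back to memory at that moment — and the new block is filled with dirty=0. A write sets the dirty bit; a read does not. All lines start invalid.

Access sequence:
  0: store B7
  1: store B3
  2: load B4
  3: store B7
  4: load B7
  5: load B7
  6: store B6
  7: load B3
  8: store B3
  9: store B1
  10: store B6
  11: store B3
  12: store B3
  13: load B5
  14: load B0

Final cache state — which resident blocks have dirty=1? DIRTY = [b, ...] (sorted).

0: W B7 → L3 miss [D]
1: W B3 → L3 miss wb→B7 [D]
2: R B4 → L0 miss [-]
3: W B7 → L3 miss wb→B3 [D]
4: R B7 → L3 hit [D]
5: R B7 → L3 hit [D]
6: W B6 → L2 miss [D]
7: R B3 → L3 miss wb→B7 [-]
8: W B3 → L3 hit [D]
9: W B1 → L1 miss [D]
10: W B6 → L2 hit [D]
11: W B3 → L3 hit [D]
12: W B3 → L3 hit [D]
13: R B5 → L1 miss wb→B1 [-]
14: R B0 → L0 miss [-]

DIRTY = [3, 6]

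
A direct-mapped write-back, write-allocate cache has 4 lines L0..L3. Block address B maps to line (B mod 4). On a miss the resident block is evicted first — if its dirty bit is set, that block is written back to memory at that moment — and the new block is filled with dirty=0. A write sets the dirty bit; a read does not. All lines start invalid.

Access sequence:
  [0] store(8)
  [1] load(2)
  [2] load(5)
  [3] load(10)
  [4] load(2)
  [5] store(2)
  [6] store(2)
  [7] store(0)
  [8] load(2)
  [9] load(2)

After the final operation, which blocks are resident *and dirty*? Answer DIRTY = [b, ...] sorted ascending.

DIRTY = [0, 2]

  0 | W B8 → L0 miss [D]
  1 | R B2 → L2 miss [-]
  2 | R B5 → L1 miss [-]
  3 | R B10 → L2 miss [-]
  4 | R B2 → L2 miss [-]
  5 | W B2 → L2 hit [D]
  6 | W B2 → L2 hit [D]
  7 | W B0 → L0 miss wb→B8 [D]
  8 | R B2 → L2 hit [D]
  9 | R B2 → L2 hit [D]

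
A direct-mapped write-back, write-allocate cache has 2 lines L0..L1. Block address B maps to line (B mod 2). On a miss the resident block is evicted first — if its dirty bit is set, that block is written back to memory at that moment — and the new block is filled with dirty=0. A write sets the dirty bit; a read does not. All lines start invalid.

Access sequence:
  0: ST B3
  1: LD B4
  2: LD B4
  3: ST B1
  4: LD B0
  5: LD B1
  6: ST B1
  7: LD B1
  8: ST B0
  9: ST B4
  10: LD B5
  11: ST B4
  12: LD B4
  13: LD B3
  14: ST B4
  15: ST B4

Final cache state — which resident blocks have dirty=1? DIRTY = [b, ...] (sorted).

  0 | W B3 → L1 miss [D]
  1 | R B4 → L0 miss [-]
  2 | R B4 → L0 hit [-]
  3 | W B1 → L1 miss wb→B3 [D]
  4 | R B0 → L0 miss [-]
  5 | R B1 → L1 hit [D]
  6 | W B1 → L1 hit [D]
  7 | R B1 → L1 hit [D]
  8 | W B0 → L0 hit [D]
  9 | W B4 → L0 miss wb→B0 [D]
  10 | R B5 → L1 miss wb→B1 [-]
  11 | W B4 → L0 hit [D]
  12 | R B4 → L0 hit [D]
  13 | R B3 → L1 miss [-]
  14 | W B4 → L0 hit [D]
  15 | W B4 → L0 hit [D]

DIRTY = [4]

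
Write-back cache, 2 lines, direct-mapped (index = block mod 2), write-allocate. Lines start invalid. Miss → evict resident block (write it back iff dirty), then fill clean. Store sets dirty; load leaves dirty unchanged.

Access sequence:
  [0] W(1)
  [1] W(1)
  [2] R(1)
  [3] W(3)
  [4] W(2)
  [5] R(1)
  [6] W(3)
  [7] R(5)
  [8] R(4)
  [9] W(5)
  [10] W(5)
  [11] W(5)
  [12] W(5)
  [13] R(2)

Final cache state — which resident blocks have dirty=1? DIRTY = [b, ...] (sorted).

DIRTY = [5]

0: W B1 -> L1 miss  d=D]
1: W B1 -> L1 hit  d=D]
2: R B1 -> L1 hit  d=D]
3: W B3 -> L1 miss wb->B1  d=D]
4: W B2 -> L0 miss  d=D]
5: R B1 -> L1 miss wb->B3  d=-]
6: W B3 -> L1 miss  d=D]
7: R B5 -> L1 miss wb->B3  d=-]
8: R B4 -> L0 miss wb->B2  d=-]
9: W B5 -> L1 hit  d=D]
10: W B5 -> L1 hit  d=D]
11: W B5 -> L1 hit  d=D]
12: W B5 -> L1 hit  d=D]
13: R B2 -> L0 miss  d=-]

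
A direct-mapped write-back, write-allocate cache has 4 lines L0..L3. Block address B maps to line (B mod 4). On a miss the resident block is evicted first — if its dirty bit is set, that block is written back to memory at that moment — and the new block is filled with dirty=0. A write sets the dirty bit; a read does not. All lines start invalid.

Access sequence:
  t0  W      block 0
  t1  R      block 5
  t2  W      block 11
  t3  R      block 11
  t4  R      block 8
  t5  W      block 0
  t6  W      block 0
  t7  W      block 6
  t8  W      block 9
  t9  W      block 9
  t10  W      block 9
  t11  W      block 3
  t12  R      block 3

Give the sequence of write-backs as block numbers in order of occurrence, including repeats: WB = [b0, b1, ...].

WB = [0, 11]

0: W B0 -> L0 miss  d=D]
1: R B5 -> L1 miss  d=-]
2: W B11 -> L3 miss  d=D]
3: R B11 -> L3 hit  d=D]
4: R B8 -> L0 miss wb->B0  d=-]
5: W B0 -> L0 miss  d=D]
6: W B0 -> L0 hit  d=D]
7: W B6 -> L2 miss  d=D]
8: W B9 -> L1 miss  d=D]
9: W B9 -> L1 hit  d=D]
10: W B9 -> L1 hit  d=D]
11: W B3 -> L3 miss wb->B11  d=D]
12: R B3 -> L3 hit  d=D]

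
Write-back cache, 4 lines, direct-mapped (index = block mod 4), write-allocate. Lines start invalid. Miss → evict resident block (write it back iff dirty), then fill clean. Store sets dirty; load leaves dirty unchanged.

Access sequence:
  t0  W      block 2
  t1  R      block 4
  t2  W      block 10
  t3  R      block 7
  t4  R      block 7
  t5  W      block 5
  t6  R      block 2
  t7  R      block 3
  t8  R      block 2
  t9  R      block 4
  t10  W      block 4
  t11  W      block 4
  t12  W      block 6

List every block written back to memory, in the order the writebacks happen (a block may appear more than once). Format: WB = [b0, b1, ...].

WB = [2, 10]

0: W B2 -> L2 miss  d=D]
1: R B4 -> L0 miss  d=-]
2: W B10 -> L2 miss wb->B2  d=D]
3: R B7 -> L3 miss  d=-]
4: R B7 -> L3 hit  d=-]
5: W B5 -> L1 miss  d=D]
6: R B2 -> L2 miss wb->B10  d=-]
7: R B3 -> L3 miss  d=-]
8: R B2 -> L2 hit  d=-]
9: R B4 -> L0 hit  d=-]
10: W B4 -> L0 hit  d=D]
11: W B4 -> L0 hit  d=D]
12: W B6 -> L2 miss  d=D]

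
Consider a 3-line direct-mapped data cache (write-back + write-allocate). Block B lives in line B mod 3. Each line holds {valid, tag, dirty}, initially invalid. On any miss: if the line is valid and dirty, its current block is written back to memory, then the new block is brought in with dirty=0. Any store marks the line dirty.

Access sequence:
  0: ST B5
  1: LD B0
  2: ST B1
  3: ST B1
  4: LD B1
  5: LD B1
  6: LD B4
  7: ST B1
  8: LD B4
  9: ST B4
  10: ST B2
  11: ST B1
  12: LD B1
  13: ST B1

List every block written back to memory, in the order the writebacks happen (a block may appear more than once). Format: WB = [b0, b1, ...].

WB = [1, 1, 5, 4]

0: W B5 -> L2 miss  d=D]
1: R B0 -> L0 miss  d=-]
2: W B1 -> L1 miss  d=D]
3: W B1 -> L1 hit  d=D]
4: R B1 -> L1 hit  d=D]
5: R B1 -> L1 hit  d=D]
6: R B4 -> L1 miss wb->B1  d=-]
7: W B1 -> L1 miss  d=D]
8: R B4 -> L1 miss wb->B1  d=-]
9: W B4 -> L1 hit  d=D]
10: W B2 -> L2 miss wb->B5  d=D]
11: W B1 -> L1 miss wb->B4  d=D]
12: R B1 -> L1 hit  d=D]
13: W B1 -> L1 hit  d=D]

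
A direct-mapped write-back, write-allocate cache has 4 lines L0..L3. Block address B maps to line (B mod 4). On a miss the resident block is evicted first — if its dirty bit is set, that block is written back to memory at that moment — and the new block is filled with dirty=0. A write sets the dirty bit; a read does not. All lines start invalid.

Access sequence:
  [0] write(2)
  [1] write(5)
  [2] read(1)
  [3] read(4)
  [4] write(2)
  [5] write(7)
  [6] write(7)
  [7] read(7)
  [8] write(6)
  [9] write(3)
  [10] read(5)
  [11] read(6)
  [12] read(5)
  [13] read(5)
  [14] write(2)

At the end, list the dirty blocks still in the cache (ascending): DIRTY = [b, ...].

DIRTY = [2, 3]

0: W B2 -> L2 miss  d=D]
1: W B5 -> L1 miss  d=D]
2: R B1 -> L1 miss wb->B5  d=-]
3: R B4 -> L0 miss  d=-]
4: W B2 -> L2 hit  d=D]
5: W B7 -> L3 miss  d=D]
6: W B7 -> L3 hit  d=D]
7: R B7 -> L3 hit  d=D]
8: W B6 -> L2 miss wb->B2  d=D]
9: W B3 -> L3 miss wb->B7  d=D]
10: R B5 -> L1 miss  d=-]
11: R B6 -> L2 hit  d=D]
12: R B5 -> L1 hit  d=-]
13: R B5 -> L1 hit  d=-]
14: W B2 -> L2 miss wb->B6  d=D]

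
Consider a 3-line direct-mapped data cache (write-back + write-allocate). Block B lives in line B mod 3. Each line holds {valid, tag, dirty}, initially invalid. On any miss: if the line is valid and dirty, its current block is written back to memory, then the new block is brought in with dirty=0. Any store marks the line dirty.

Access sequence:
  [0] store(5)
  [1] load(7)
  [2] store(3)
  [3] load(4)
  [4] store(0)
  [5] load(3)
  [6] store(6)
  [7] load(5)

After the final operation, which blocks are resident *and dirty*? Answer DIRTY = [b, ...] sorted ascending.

DIRTY = [5, 6]

0: W B5 → L2 miss [D]
1: R B7 → L1 miss [-]
2: W B3 → L0 miss [D]
3: R B4 → L1 miss [-]
4: W B0 → L0 miss wb→B3 [D]
5: R B3 → L0 miss wb→B0 [-]
6: W B6 → L0 miss [D]
7: R B5 → L2 hit [D]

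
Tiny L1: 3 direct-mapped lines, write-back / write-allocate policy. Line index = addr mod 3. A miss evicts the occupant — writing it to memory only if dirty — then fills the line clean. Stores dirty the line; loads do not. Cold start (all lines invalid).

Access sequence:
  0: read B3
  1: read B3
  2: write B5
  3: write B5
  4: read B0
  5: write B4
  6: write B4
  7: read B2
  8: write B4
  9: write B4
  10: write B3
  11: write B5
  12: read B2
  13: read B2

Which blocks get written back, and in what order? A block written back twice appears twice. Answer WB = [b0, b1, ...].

WB = [5, 5]

0: R B3 → L0 miss [-]
1: R B3 → L0 hit [-]
2: W B5 → L2 miss [D]
3: W B5 → L2 hit [D]
4: R B0 → L0 miss [-]
5: W B4 → L1 miss [D]
6: W B4 → L1 hit [D]
7: R B2 → L2 miss wb→B5 [-]
8: W B4 → L1 hit [D]
9: W B4 → L1 hit [D]
10: W B3 → L0 miss [D]
11: W B5 → L2 miss [D]
12: R B2 → L2 miss wb→B5 [-]
13: R B2 → L2 hit [-]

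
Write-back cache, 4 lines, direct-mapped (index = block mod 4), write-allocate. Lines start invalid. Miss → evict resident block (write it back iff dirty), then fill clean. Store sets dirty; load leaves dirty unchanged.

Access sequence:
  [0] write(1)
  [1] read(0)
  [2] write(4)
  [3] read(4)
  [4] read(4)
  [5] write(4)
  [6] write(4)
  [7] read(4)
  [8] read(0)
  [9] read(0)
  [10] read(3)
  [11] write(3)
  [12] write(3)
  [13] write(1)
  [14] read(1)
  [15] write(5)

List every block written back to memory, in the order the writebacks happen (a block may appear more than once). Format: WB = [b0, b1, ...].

WB = [4, 1]

0: W B1 → L1 miss [D]
1: R B0 → L0 miss [-]
2: W B4 → L0 miss [D]
3: R B4 → L0 hit [D]
4: R B4 → L0 hit [D]
5: W B4 → L0 hit [D]
6: W B4 → L0 hit [D]
7: R B4 → L0 hit [D]
8: R B0 → L0 miss wb→B4 [-]
9: R B0 → L0 hit [-]
10: R B3 → L3 miss [-]
11: W B3 → L3 hit [D]
12: W B3 → L3 hit [D]
13: W B1 → L1 hit [D]
14: R B1 → L1 hit [D]
15: W B5 → L1 miss wb→B1 [D]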